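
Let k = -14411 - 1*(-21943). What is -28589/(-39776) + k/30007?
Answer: 931185/960224 ≈ 0.96976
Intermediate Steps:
k = 7532 (k = -14411 + 21943 = 7532)
-28589/(-39776) + k/30007 = -28589/(-39776) + 7532/30007 = -28589*(-1/39776) + 7532*(1/30007) = 23/32 + 7532/30007 = 931185/960224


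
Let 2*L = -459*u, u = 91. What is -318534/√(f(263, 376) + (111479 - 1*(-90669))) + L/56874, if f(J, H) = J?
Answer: -13923/37916 - 318534*√202411/202411 ≈ -708.38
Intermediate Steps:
L = -41769/2 (L = (-459*91)/2 = (½)*(-41769) = -41769/2 ≈ -20885.)
-318534/√(f(263, 376) + (111479 - 1*(-90669))) + L/56874 = -318534/√(263 + (111479 - 1*(-90669))) - 41769/2/56874 = -318534/√(263 + (111479 + 90669)) - 41769/2*1/56874 = -318534/√(263 + 202148) - 13923/37916 = -318534*√202411/202411 - 13923/37916 = -13923/37916 - 318534*√202411/202411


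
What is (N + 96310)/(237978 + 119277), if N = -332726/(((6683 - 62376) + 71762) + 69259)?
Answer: 1369601159/5080642440 ≈ 0.26957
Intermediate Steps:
N = -166363/42664 (N = -332726/((-55693 + 71762) + 69259) = -332726/(16069 + 69259) = -332726/85328 = -332726*1/85328 = -166363/42664 ≈ -3.8994)
(N + 96310)/(237978 + 119277) = (-166363/42664 + 96310)/(237978 + 119277) = (4108803477/42664)/357255 = (4108803477/42664)*(1/357255) = 1369601159/5080642440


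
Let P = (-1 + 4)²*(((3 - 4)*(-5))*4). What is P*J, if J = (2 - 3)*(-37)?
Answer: 6660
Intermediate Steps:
P = 180 (P = 3²*(-1*(-5)*4) = 9*(5*4) = 9*20 = 180)
J = 37 (J = -1*(-37) = 37)
P*J = 180*37 = 6660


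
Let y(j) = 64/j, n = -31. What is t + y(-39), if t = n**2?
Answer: 37415/39 ≈ 959.36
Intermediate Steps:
t = 961 (t = (-31)**2 = 961)
t + y(-39) = 961 + 64/(-39) = 961 + 64*(-1/39) = 961 - 64/39 = 37415/39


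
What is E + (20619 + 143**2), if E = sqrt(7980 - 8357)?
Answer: 41068 + I*sqrt(377) ≈ 41068.0 + 19.416*I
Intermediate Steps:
E = I*sqrt(377) (E = sqrt(-377) = I*sqrt(377) ≈ 19.417*I)
E + (20619 + 143**2) = I*sqrt(377) + (20619 + 143**2) = I*sqrt(377) + (20619 + 20449) = I*sqrt(377) + 41068 = 41068 + I*sqrt(377)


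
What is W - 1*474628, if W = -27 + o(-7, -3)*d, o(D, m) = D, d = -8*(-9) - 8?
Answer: -475103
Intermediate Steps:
d = 64 (d = 72 - 8 = 64)
W = -475 (W = -27 - 7*64 = -27 - 448 = -475)
W - 1*474628 = -475 - 1*474628 = -475 - 474628 = -475103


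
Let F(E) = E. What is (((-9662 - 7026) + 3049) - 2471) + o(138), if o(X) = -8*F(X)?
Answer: -17214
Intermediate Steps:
o(X) = -8*X
(((-9662 - 7026) + 3049) - 2471) + o(138) = (((-9662 - 7026) + 3049) - 2471) - 8*138 = ((-16688 + 3049) - 2471) - 1104 = (-13639 - 2471) - 1104 = -16110 - 1104 = -17214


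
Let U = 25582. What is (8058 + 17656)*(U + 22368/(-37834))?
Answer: 12443609136140/18917 ≈ 6.5780e+8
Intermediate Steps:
(8058 + 17656)*(U + 22368/(-37834)) = (8058 + 17656)*(25582 + 22368/(-37834)) = 25714*(25582 + 22368*(-1/37834)) = 25714*(25582 - 11184/18917) = 25714*(483923510/18917) = 12443609136140/18917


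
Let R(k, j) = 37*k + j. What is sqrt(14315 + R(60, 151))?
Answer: 9*sqrt(206) ≈ 129.17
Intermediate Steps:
R(k, j) = j + 37*k
sqrt(14315 + R(60, 151)) = sqrt(14315 + (151 + 37*60)) = sqrt(14315 + (151 + 2220)) = sqrt(14315 + 2371) = sqrt(16686) = 9*sqrt(206)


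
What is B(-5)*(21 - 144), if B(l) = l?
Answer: 615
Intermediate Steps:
B(-5)*(21 - 144) = -5*(21 - 144) = -5*(-123) = 615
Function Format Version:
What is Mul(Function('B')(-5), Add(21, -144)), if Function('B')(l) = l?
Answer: 615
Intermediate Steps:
Mul(Function('B')(-5), Add(21, -144)) = Mul(-5, Add(21, -144)) = Mul(-5, -123) = 615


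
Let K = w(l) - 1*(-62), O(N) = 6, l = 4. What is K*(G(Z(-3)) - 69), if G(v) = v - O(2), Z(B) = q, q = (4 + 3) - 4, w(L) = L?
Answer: -4752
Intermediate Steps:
q = 3 (q = 7 - 4 = 3)
Z(B) = 3
G(v) = -6 + v (G(v) = v - 1*6 = v - 6 = -6 + v)
K = 66 (K = 4 - 1*(-62) = 4 + 62 = 66)
K*(G(Z(-3)) - 69) = 66*((-6 + 3) - 69) = 66*(-3 - 69) = 66*(-72) = -4752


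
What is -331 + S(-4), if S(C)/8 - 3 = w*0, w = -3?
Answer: -307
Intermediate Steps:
S(C) = 24 (S(C) = 24 + 8*(-3*0) = 24 + 8*0 = 24 + 0 = 24)
-331 + S(-4) = -331 + 24 = -307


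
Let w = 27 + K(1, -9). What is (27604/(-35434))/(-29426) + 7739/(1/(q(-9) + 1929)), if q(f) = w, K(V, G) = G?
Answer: 3927735358107994/260670221 ≈ 1.5068e+7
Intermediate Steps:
w = 18 (w = 27 - 9 = 18)
q(f) = 18
(27604/(-35434))/(-29426) + 7739/(1/(q(-9) + 1929)) = (27604/(-35434))/(-29426) + 7739/(1/(18 + 1929)) = (27604*(-1/35434))*(-1/29426) + 7739/(1/1947) = -13802/17717*(-1/29426) + 7739/(1/1947) = 6901/260670221 + 7739*1947 = 6901/260670221 + 15067833 = 3927735358107994/260670221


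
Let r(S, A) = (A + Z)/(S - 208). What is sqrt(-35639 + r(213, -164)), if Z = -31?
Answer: I*sqrt(35678) ≈ 188.89*I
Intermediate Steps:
r(S, A) = (-31 + A)/(-208 + S) (r(S, A) = (A - 31)/(S - 208) = (-31 + A)/(-208 + S))
sqrt(-35639 + r(213, -164)) = sqrt(-35639 + (-31 - 164)/(-208 + 213)) = sqrt(-35639 - 195/5) = sqrt(-35639 + (1/5)*(-195)) = sqrt(-35639 - 39) = sqrt(-35678) = I*sqrt(35678)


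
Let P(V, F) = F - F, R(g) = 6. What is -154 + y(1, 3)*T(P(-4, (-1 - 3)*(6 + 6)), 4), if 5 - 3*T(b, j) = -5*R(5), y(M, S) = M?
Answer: -427/3 ≈ -142.33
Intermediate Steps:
P(V, F) = 0
T(b, j) = 35/3 (T(b, j) = 5/3 - (-5)*6/3 = 5/3 - 1/3*(-30) = 5/3 + 10 = 35/3)
-154 + y(1, 3)*T(P(-4, (-1 - 3)*(6 + 6)), 4) = -154 + 1*(35/3) = -154 + 35/3 = -427/3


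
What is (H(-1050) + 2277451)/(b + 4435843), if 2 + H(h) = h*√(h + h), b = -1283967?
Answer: 2277449/3151876 - 375*I*√21/112567 ≈ 0.72257 - 0.015266*I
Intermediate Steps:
H(h) = -2 + √2*h^(3/2) (H(h) = -2 + h*√(h + h) = -2 + h*√(2*h) = -2 + h*(√2*√h) = -2 + √2*h^(3/2))
(H(-1050) + 2277451)/(b + 4435843) = ((-2 + √2*(-1050)^(3/2)) + 2277451)/(-1283967 + 4435843) = ((-2 + √2*(-5250*I*√42)) + 2277451)/3151876 = ((-2 - 10500*I*√21) + 2277451)*(1/3151876) = (2277449 - 10500*I*√21)*(1/3151876) = 2277449/3151876 - 375*I*√21/112567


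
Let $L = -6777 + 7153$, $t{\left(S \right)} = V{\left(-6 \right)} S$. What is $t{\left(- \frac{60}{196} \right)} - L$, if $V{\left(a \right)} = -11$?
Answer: $- \frac{18259}{49} \approx -372.63$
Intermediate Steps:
$t{\left(S \right)} = - 11 S$
$L = 376$
$t{\left(- \frac{60}{196} \right)} - L = - 11 \left(- \frac{60}{196}\right) - 376 = - 11 \left(\left(-60\right) \frac{1}{196}\right) - 376 = \left(-11\right) \left(- \frac{15}{49}\right) - 376 = \frac{165}{49} - 376 = - \frac{18259}{49}$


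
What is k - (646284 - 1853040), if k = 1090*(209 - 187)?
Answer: 1230736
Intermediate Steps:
k = 23980 (k = 1090*22 = 23980)
k - (646284 - 1853040) = 23980 - (646284 - 1853040) = 23980 - 1*(-1206756) = 23980 + 1206756 = 1230736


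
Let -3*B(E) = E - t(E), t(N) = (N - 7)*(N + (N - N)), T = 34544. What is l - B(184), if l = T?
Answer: 71248/3 ≈ 23749.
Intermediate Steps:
t(N) = N*(-7 + N) (t(N) = (-7 + N)*(N + 0) = (-7 + N)*N = N*(-7 + N))
l = 34544
B(E) = -E/3 + E*(-7 + E)/3 (B(E) = -(E - E*(-7 + E))/3 = -E/3 + E*(-7 + E)/3)
l - B(184) = 34544 - 184*(-8 + 184)/3 = 34544 - 184*176/3 = 34544 - 1*32384/3 = 34544 - 32384/3 = 71248/3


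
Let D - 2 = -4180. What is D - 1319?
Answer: -5497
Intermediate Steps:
D = -4178 (D = 2 - 4180 = -4178)
D - 1319 = -4178 - 1319 = -5497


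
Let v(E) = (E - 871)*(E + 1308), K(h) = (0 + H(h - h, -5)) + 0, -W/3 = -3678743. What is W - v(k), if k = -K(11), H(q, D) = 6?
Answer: 12178083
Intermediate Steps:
W = 11036229 (W = -3*(-3678743) = 11036229)
K(h) = 6 (K(h) = (0 + 6) + 0 = 6 + 0 = 6)
k = -6 (k = -1*6 = -6)
v(E) = (-871 + E)*(1308 + E)
W - v(k) = 11036229 - (-1139268 + (-6)² + 437*(-6)) = 11036229 - (-1139268 + 36 - 2622) = 11036229 - 1*(-1141854) = 11036229 + 1141854 = 12178083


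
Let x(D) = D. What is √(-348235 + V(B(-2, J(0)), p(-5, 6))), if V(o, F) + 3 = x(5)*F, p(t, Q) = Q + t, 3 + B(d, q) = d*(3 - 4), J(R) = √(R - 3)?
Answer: I*√348233 ≈ 590.11*I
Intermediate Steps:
J(R) = √(-3 + R)
B(d, q) = -3 - d (B(d, q) = -3 + d*(3 - 4) = -3 + d*(-1) = -3 - d)
V(o, F) = -3 + 5*F
√(-348235 + V(B(-2, J(0)), p(-5, 6))) = √(-348235 + (-3 + 5*(6 - 5))) = √(-348235 + (-3 + 5*1)) = √(-348235 + (-3 + 5)) = √(-348235 + 2) = √(-348233) = I*√348233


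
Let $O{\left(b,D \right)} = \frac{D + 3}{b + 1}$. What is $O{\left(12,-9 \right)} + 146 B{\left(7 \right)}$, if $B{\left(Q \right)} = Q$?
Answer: $\frac{13280}{13} \approx 1021.5$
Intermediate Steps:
$O{\left(b,D \right)} = \frac{3 + D}{1 + b}$
$O{\left(12,-9 \right)} + 146 B{\left(7 \right)} = \frac{3 - 9}{1 + 12} + 146 \cdot 7 = \frac{1}{13} \left(-6\right) + 1022 = - \frac{6}{13} + 1022 = \frac{13280}{13}$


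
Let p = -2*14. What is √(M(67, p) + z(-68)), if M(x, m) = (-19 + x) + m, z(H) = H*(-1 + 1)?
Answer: 2*√5 ≈ 4.4721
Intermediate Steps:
z(H) = 0 (z(H) = H*0 = 0)
p = -28
M(x, m) = -19 + m + x
√(M(67, p) + z(-68)) = √((-19 - 28 + 67) + 0) = √(20 + 0) = √20 = 2*√5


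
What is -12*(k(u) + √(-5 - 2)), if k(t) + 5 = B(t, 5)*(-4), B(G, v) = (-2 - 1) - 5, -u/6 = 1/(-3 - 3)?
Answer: -324 - 12*I*√7 ≈ -324.0 - 31.749*I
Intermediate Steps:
u = 1 (u = -6/(-3 - 3) = -6/(-6) = -6*(-⅙) = 1)
B(G, v) = -8 (B(G, v) = -3 - 5 = -8)
k(t) = 27 (k(t) = -5 - 8*(-4) = -5 + 32 = 27)
-12*(k(u) + √(-5 - 2)) = -12*(27 + √(-5 - 2)) = -12*(27 + √(-7)) = -12*(27 + I*√7) = -324 - 12*I*√7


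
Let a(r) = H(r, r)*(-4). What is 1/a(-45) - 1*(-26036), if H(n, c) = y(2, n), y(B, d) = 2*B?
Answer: 416575/16 ≈ 26036.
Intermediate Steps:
H(n, c) = 4 (H(n, c) = 2*2 = 4)
a(r) = -16 (a(r) = 4*(-4) = -16)
1/a(-45) - 1*(-26036) = 1/(-16) - 1*(-26036) = -1/16 + 26036 = 416575/16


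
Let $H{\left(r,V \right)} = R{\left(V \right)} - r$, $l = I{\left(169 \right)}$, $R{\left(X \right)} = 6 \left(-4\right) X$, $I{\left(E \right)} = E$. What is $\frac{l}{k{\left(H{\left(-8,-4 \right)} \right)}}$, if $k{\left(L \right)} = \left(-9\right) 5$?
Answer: $- \frac{169}{45} \approx -3.7556$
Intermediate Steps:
$R{\left(X \right)} = - 24 X$
$l = 169$
$H{\left(r,V \right)} = - r - 24 V$ ($H{\left(r,V \right)} = - 24 V - r = - r - 24 V$)
$k{\left(L \right)} = -45$
$\frac{l}{k{\left(H{\left(-8,-4 \right)} \right)}} = \frac{169}{-45} = 169 \left(- \frac{1}{45}\right) = - \frac{169}{45}$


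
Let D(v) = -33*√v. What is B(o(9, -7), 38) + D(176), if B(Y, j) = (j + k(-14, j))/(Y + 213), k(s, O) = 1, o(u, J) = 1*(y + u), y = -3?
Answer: 13/73 - 132*√11 ≈ -437.62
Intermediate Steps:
o(u, J) = -3 + u (o(u, J) = 1*(-3 + u) = -3 + u)
B(Y, j) = (1 + j)/(213 + Y) (B(Y, j) = (j + 1)/(Y + 213) = (1 + j)/(213 + Y))
B(o(9, -7), 38) + D(176) = (1 + 38)/(213 + (-3 + 9)) - 132*√11 = 39/(213 + 6) - 132*√11 = 39/219 - 132*√11 = (1/219)*39 - 132*√11 = 13/73 - 132*√11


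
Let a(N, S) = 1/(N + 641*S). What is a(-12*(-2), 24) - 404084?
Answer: -6226126271/15408 ≈ -4.0408e+5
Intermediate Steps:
a(-12*(-2), 24) - 404084 = 1/(-12*(-2) + 641*24) - 404084 = 1/(24 + 15384) - 404084 = 1/15408 - 404084 = -6226126271/15408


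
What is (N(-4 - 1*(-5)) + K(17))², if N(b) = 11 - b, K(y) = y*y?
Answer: 89401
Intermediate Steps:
K(y) = y²
(N(-4 - 1*(-5)) + K(17))² = ((11 - (-4 - 1*(-5))) + 17²)² = ((11 - (-4 + 5)) + 289)² = ((11 - 1*1) + 289)² = ((11 - 1) + 289)² = (10 + 289)² = 299² = 89401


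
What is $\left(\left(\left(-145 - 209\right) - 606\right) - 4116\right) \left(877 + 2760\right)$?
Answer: $-18461412$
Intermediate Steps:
$\left(\left(\left(-145 - 209\right) - 606\right) - 4116\right) \left(877 + 2760\right) = \left(\left(-354 - 606\right) - 4116\right) 3637 = \left(-960 - 4116\right) 3637 = \left(-5076\right) 3637 = -18461412$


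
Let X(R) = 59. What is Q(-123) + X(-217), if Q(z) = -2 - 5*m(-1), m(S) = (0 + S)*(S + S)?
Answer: 47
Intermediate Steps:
m(S) = 2*S² (m(S) = S*(2*S) = 2*S²)
Q(z) = -12 (Q(z) = -2 - 10*(-1)² = -2 - 10 = -12)
Q(-123) + X(-217) = -12 + 59 = 47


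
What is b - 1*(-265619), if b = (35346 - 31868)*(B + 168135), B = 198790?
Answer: 1276430769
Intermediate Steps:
b = 1276165150 (b = (35346 - 31868)*(198790 + 168135) = 3478*366925 = 1276165150)
b - 1*(-265619) = 1276165150 - 1*(-265619) = 1276165150 + 265619 = 1276430769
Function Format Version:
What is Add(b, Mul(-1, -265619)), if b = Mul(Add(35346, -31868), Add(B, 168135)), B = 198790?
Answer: 1276430769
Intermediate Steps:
b = 1276165150 (b = Mul(Add(35346, -31868), Add(198790, 168135)) = Mul(3478, 366925) = 1276165150)
Add(b, Mul(-1, -265619)) = Add(1276165150, Mul(-1, -265619)) = Add(1276165150, 265619) = 1276430769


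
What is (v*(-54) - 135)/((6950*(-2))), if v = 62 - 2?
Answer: 135/556 ≈ 0.24281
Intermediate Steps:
v = 60
(v*(-54) - 135)/((6950*(-2))) = (60*(-54) - 135)/((6950*(-2))) = (-3240 - 135)/(-13900) = -3375*(-1/13900) = 135/556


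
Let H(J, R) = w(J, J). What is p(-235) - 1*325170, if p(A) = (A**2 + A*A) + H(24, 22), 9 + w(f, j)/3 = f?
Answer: -214675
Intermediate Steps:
w(f, j) = -27 + 3*f
H(J, R) = -27 + 3*J
p(A) = 45 + 2*A**2 (p(A) = (A**2 + A*A) + (-27 + 3*24) = (A**2 + A**2) + (-27 + 72) = 2*A**2 + 45 = 45 + 2*A**2)
p(-235) - 1*325170 = (45 + 2*(-235)**2) - 1*325170 = (45 + 2*55225) - 325170 = (45 + 110450) - 325170 = 110495 - 325170 = -214675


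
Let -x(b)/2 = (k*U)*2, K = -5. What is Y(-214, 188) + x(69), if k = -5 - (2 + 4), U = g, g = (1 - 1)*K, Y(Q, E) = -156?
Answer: -156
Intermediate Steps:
g = 0 (g = (1 - 1)*(-5) = 0*(-5) = 0)
U = 0
k = -11 (k = -5 - 1*6 = -5 - 6 = -11)
x(b) = 0 (x(b) = -2*(-11*0)*2 = -0*2 = -2*0 = 0)
Y(-214, 188) + x(69) = -156 + 0 = -156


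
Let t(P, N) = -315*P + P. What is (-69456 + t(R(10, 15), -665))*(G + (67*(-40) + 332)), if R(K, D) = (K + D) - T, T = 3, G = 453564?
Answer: -34456658624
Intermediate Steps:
R(K, D) = -3 + D + K (R(K, D) = (K + D) - 1*3 = (D + K) - 3 = -3 + D + K)
t(P, N) = -314*P
(-69456 + t(R(10, 15), -665))*(G + (67*(-40) + 332)) = (-69456 - 314*(-3 + 15 + 10))*(453564 + (67*(-40) + 332)) = (-69456 - 314*22)*(453564 + (-2680 + 332)) = (-69456 - 6908)*(453564 - 2348) = -76364*451216 = -34456658624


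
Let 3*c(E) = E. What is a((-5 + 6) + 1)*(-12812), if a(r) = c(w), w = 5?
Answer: -64060/3 ≈ -21353.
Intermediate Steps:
c(E) = E/3
a(r) = 5/3 (a(r) = (⅓)*5 = 5/3)
a((-5 + 6) + 1)*(-12812) = (5/3)*(-12812) = -64060/3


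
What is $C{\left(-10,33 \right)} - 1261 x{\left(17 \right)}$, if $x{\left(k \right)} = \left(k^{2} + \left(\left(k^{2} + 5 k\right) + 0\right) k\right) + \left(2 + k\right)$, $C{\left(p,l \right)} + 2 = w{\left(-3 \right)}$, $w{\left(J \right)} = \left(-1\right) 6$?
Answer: $-8405834$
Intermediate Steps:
$w{\left(J \right)} = -6$
$C{\left(p,l \right)} = -8$ ($C{\left(p,l \right)} = -2 - 6 = -8$)
$x{\left(k \right)} = 2 + k + k^{2} + k \left(k^{2} + 5 k\right)$ ($x{\left(k \right)} = \left(k^{2} + \left(k^{2} + 5 k\right) k\right) + \left(2 + k\right) = \left(k^{2} + k \left(k^{2} + 5 k\right)\right) + \left(2 + k\right) = 2 + k + k^{2} + k \left(k^{2} + 5 k\right)$)
$C{\left(-10,33 \right)} - 1261 x{\left(17 \right)} = -8 - 1261 \left(2 + 17 + 17^{3} + 6 \cdot 17^{2}\right) = -8 - 1261 \left(2 + 17 + 4913 + 6 \cdot 289\right) = -8 - 1261 \left(2 + 17 + 4913 + 1734\right) = -8 - 8405826 = -8405834$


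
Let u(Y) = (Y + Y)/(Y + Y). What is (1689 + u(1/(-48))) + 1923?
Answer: 3613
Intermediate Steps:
u(Y) = 1 (u(Y) = (2*Y)/((2*Y)) = (2*Y)*(1/(2*Y)) = 1)
(1689 + u(1/(-48))) + 1923 = (1689 + 1) + 1923 = 1690 + 1923 = 3613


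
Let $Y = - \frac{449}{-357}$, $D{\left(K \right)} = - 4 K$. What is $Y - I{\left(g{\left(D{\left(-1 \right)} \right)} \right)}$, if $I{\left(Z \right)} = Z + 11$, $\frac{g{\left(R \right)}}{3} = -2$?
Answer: $- \frac{1336}{357} \approx -3.7423$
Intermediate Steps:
$g{\left(R \right)} = -6$ ($g{\left(R \right)} = 3 \left(-2\right) = -6$)
$Y = \frac{449}{357}$ ($Y = \left(-449\right) \left(- \frac{1}{357}\right) = \frac{449}{357} \approx 1.2577$)
$I{\left(Z \right)} = 11 + Z$
$Y - I{\left(g{\left(D{\left(-1 \right)} \right)} \right)} = \frac{449}{357} - \left(11 - 6\right) = \frac{449}{357} - 5 = - \frac{1336}{357}$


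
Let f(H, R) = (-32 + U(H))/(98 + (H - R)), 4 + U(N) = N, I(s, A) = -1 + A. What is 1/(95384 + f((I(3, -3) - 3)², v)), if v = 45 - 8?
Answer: 110/10492253 ≈ 1.0484e-5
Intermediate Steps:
U(N) = -4 + N
v = 37
f(H, R) = (-36 + H)/(98 + H - R) (f(H, R) = (-32 + (-4 + H))/(98 + (H - R)) = (-36 + H)/(98 + H - R))
1/(95384 + f((I(3, -3) - 3)², v)) = 1/(95384 + (-36 + ((-1 - 3) - 3)²)/(98 + ((-1 - 3) - 3)² - 1*37)) = 1/(95384 + (-36 + (-4 - 3)²)/(98 + (-4 - 3)² - 37)) = 1/(95384 + (-36 + (-7)²)/(98 + (-7)² - 37)) = 1/(95384 + (-36 + 49)/(98 + 49 - 37)) = 1/(95384 + 13/110) = 1/(10492253/110) = 110/10492253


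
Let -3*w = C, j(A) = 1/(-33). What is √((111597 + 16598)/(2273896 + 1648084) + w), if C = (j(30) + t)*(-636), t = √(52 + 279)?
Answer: √(-1070644366460955 + 35511947504325072*√331)/12942534 ≈ 62.053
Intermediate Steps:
t = √331 ≈ 18.193
j(A) = -1/33
C = 212/11 - 636*√331 (C = (-1/33 + √331)*(-636) = 212/11 - 636*√331 ≈ -11552.)
w = -212/33 + 212*√331 (w = -(212/11 - 636*√331)/3 = -212/33 + 212*√331 ≈ 3850.6)
√((111597 + 16598)/(2273896 + 1648084) + w) = √((111597 + 16598)/(2273896 + 1648084) + (-212/33 + 212*√331)) = √(128195/3921980 + (-212/33 + 212*√331)) = √(128195*(1/3921980) + (-212/33 + 212*√331)) = √(25639/784396 + (-212/33 + 212*√331)) = √(-165445865/25885068 + 212*√331)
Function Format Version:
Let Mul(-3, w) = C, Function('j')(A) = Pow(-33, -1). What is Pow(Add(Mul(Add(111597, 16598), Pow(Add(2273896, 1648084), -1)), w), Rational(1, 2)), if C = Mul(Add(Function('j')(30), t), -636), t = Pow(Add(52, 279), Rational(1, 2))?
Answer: Mul(Rational(1, 12942534), Pow(Add(-1070644366460955, Mul(35511947504325072, Pow(331, Rational(1, 2)))), Rational(1, 2))) ≈ 62.053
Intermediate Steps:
t = Pow(331, Rational(1, 2)) ≈ 18.193
Function('j')(A) = Rational(-1, 33)
C = Add(Rational(212, 11), Mul(-636, Pow(331, Rational(1, 2)))) (C = Mul(Add(Rational(-1, 33), Pow(331, Rational(1, 2))), -636) = Add(Rational(212, 11), Mul(-636, Pow(331, Rational(1, 2)))) ≈ -11552.)
w = Add(Rational(-212, 33), Mul(212, Pow(331, Rational(1, 2)))) (w = Mul(Rational(-1, 3), Add(Rational(212, 11), Mul(-636, Pow(331, Rational(1, 2))))) = Add(Rational(-212, 33), Mul(212, Pow(331, Rational(1, 2)))) ≈ 3850.6)
Pow(Add(Mul(Add(111597, 16598), Pow(Add(2273896, 1648084), -1)), w), Rational(1, 2)) = Pow(Add(Mul(Add(111597, 16598), Pow(Add(2273896, 1648084), -1)), Add(Rational(-212, 33), Mul(212, Pow(331, Rational(1, 2))))), Rational(1, 2)) = Pow(Add(Mul(128195, Pow(3921980, -1)), Add(Rational(-212, 33), Mul(212, Pow(331, Rational(1, 2))))), Rational(1, 2)) = Pow(Add(Mul(128195, Rational(1, 3921980)), Add(Rational(-212, 33), Mul(212, Pow(331, Rational(1, 2))))), Rational(1, 2)) = Pow(Add(Rational(25639, 784396), Add(Rational(-212, 33), Mul(212, Pow(331, Rational(1, 2))))), Rational(1, 2)) = Pow(Add(Rational(-165445865, 25885068), Mul(212, Pow(331, Rational(1, 2)))), Rational(1, 2))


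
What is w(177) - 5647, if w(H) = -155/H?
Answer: -999674/177 ≈ -5647.9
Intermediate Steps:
w(177) - 5647 = -155/177 - 5647 = -999674/177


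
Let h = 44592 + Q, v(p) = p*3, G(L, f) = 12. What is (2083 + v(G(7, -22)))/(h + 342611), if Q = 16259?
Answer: 2119/403462 ≈ 0.0052520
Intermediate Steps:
v(p) = 3*p
h = 60851 (h = 44592 + 16259 = 60851)
(2083 + v(G(7, -22)))/(h + 342611) = (2083 + 3*12)/(60851 + 342611) = (2083 + 36)/403462 = 2119*(1/403462) = 2119/403462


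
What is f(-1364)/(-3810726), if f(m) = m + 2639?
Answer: -425/1270242 ≈ -0.00033458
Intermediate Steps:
f(m) = 2639 + m
f(-1364)/(-3810726) = (2639 - 1364)/(-3810726) = 1275*(-1/3810726) = -425/1270242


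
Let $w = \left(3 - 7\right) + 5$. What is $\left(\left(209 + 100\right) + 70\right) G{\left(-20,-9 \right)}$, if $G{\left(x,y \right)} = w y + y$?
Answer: $-6822$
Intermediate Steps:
$w = 1$ ($w = -4 + 5 = 1$)
$G{\left(x,y \right)} = 2 y$ ($G{\left(x,y \right)} = 1 y + y = y + y = 2 y$)
$\left(\left(209 + 100\right) + 70\right) G{\left(-20,-9 \right)} = \left(\left(209 + 100\right) + 70\right) 2 \left(-9\right) = \left(309 + 70\right) \left(-18\right) = 379 \left(-18\right) = -6822$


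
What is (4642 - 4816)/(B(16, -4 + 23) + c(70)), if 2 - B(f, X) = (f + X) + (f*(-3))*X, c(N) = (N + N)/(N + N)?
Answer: -87/440 ≈ -0.19773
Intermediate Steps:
c(N) = 1 (c(N) = (2*N)/((2*N)) = (2*N)*(1/(2*N)) = 1)
B(f, X) = 2 - X - f + 3*X*f (B(f, X) = 2 - ((f + X) + (f*(-3))*X) = 2 - ((X + f) + (-3*f)*X) = 2 - ((X + f) - 3*X*f) = 2 - (X + f - 3*X*f) = 2 + (-X - f + 3*X*f) = 2 - X - f + 3*X*f)
(4642 - 4816)/(B(16, -4 + 23) + c(70)) = (4642 - 4816)/((2 - (-4 + 23) - 1*16 + 3*(-4 + 23)*16) + 1) = -174/((2 - 1*19 - 16 + 3*19*16) + 1) = -174/((2 - 19 - 16 + 912) + 1) = -174/(879 + 1) = -174/880 = -174*1/880 = -87/440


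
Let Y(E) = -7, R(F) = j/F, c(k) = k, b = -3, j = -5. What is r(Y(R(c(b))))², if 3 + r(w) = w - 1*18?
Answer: 784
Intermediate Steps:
R(F) = -5/F
r(w) = -21 + w (r(w) = -3 + (w - 1*18) = -3 + (w - 18) = -3 + (-18 + w) = -21 + w)
r(Y(R(c(b))))² = (-21 - 7)² = (-28)² = 784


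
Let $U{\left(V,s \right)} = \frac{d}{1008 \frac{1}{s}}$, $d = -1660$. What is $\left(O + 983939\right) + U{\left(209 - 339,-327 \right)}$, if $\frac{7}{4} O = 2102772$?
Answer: $\frac{183629167}{84} \approx 2.1861 \cdot 10^{6}$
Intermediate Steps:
$O = 1201584$ ($O = \frac{4}{7} \cdot 2102772 = 1201584$)
$U{\left(V,s \right)} = - \frac{415 s}{252}$ ($U{\left(V,s \right)} = - \frac{1660}{1008 \frac{1}{s}} = - 1660 \frac{s}{1008} = - \frac{415 s}{252}$)
$\left(O + 983939\right) + U{\left(209 - 339,-327 \right)} = \left(1201584 + 983939\right) - - \frac{45235}{84} = 2185523 + \frac{45235}{84} = \frac{183629167}{84}$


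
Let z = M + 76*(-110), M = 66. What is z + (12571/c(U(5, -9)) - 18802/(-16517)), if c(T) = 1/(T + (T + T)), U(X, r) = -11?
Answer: -6988935027/16517 ≈ -4.2314e+5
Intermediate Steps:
c(T) = 1/(3*T) (c(T) = 1/(T + 2*T) = 1/(3*T))
z = -8294 (z = 66 + 76*(-110) = 66 - 8360 = -8294)
z + (12571/c(U(5, -9)) - 18802/(-16517)) = -8294 + (12571/(((⅓)/(-11))) - 18802/(-16517)) = -8294 + (12571/(((⅓)*(-1/11))) - 18802*(-1/16517)) = -8294 + (12571/(-1/33) + 18802/16517) = -8294 + (12571*(-33) + 18802/16517) = -8294 + (-414843 + 18802/16517) = -8294 - 6851943029/16517 = -6988935027/16517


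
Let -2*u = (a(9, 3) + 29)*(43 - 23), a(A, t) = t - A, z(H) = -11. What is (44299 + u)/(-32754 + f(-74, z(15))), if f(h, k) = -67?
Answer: -44069/32821 ≈ -1.3427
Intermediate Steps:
u = -230 (u = -((3 - 1*9) + 29)*(43 - 23)/2 = -((3 - 9) + 29)*20/2 = -(-6 + 29)*20/2 = -23*20/2 = -½*460 = -230)
(44299 + u)/(-32754 + f(-74, z(15))) = (44299 - 230)/(-32754 - 67) = 44069/(-32821) = 44069*(-1/32821) = -44069/32821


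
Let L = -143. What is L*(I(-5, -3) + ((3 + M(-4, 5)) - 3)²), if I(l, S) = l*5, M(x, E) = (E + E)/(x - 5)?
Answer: 275275/81 ≈ 3398.5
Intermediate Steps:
M(x, E) = 2*E/(-5 + x) (M(x, E) = (2*E)/(-5 + x) = 2*E/(-5 + x))
I(l, S) = 5*l
L*(I(-5, -3) + ((3 + M(-4, 5)) - 3)²) = -143*(5*(-5) + ((3 + 2*5/(-5 - 4)) - 3)²) = -143*(-25 + ((3 + 2*5/(-9)) - 3)²) = -143*(-25 + ((3 + 2*5*(-⅑)) - 3)²) = -143*(-25 + ((3 - 10/9) - 3)²) = -143*(-25 + (17/9 - 3)²) = -143*(-25 + (-10/9)²) = -143*(-25 + 100/81) = -143*(-1925/81) = 275275/81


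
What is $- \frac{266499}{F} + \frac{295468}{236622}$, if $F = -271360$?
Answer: $\frac{71618861429}{32104872960} \approx 2.2308$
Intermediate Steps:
$- \frac{266499}{F} + \frac{295468}{236622} = - \frac{266499}{-271360} + \frac{295468}{236622} = \left(-266499\right) \left(- \frac{1}{271360}\right) + 295468 \cdot \frac{1}{236622} = \frac{266499}{271360} + \frac{147734}{118311} = \frac{71618861429}{32104872960}$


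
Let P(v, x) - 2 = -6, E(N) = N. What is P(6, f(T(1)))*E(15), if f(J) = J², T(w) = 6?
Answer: -60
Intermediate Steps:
P(v, x) = -4 (P(v, x) = 2 - 6 = -4)
P(6, f(T(1)))*E(15) = -4*15 = -60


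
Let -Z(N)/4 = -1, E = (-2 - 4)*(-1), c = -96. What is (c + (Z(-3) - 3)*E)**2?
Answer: 8100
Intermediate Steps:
E = 6 (E = -6*(-1) = 6)
Z(N) = 4 (Z(N) = -4*(-1) = 4)
(c + (Z(-3) - 3)*E)**2 = (-96 + (4 - 3)*6)**2 = (-96 + 1*6)**2 = (-96 + 6)**2 = (-90)**2 = 8100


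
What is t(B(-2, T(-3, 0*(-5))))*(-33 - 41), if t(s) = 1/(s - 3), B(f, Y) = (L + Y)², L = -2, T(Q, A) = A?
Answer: -74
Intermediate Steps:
B(f, Y) = (-2 + Y)²
t(s) = 1/(-3 + s)
t(B(-2, T(-3, 0*(-5))))*(-33 - 41) = (-33 - 41)/(-3 + (-2 + 0*(-5))²) = -74/(-3 + (-2 + 0)²) = -74/(-3 + (-2)²) = -74/(-3 + 4) = -74/1 = 1*(-74) = -74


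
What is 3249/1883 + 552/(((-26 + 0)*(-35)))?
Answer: 285429/122395 ≈ 2.3320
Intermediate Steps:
3249/1883 + 552/(((-26 + 0)*(-35))) = 3249*(1/1883) + 552/((-26*(-35))) = 3249/1883 + 552/910 = 3249/1883 + 552*(1/910) = 3249/1883 + 276/455 = 285429/122395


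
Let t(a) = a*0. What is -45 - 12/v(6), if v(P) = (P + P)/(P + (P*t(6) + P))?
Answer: -57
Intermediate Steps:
t(a) = 0
v(P) = 1 (v(P) = (P + P)/(P + (P*0 + P)) = (2*P)/(P + (0 + P)) = (2*P)/(P + P) = (2*P)/((2*P)) = (2*P)*(1/(2*P)) = 1)
-45 - 12/v(6) = -45 - 12/1 = -45 - 12*1 = -45 - 12 = -57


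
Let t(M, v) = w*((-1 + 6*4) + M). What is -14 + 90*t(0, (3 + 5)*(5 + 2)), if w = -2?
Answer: -4154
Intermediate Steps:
t(M, v) = -46 - 2*M (t(M, v) = -2*((-1 + 6*4) + M) = -2*((-1 + 24) + M) = -2*(23 + M) = -46 - 2*M)
-14 + 90*t(0, (3 + 5)*(5 + 2)) = -14 + 90*(-46 - 2*0) = -14 + 90*(-46 + 0) = -14 + 90*(-46) = -14 - 4140 = -4154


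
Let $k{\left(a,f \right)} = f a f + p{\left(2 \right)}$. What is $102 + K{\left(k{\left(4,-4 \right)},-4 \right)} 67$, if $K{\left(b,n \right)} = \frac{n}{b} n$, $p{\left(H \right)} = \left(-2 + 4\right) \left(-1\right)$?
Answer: $\frac{3698}{31} \approx 119.29$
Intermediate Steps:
$p{\left(H \right)} = -2$ ($p{\left(H \right)} = 2 \left(-1\right) = -2$)
$k{\left(a,f \right)} = -2 + a f^{2}$ ($k{\left(a,f \right)} = f a f - 2 = a f f - 2 = a f^{2} - 2 = -2 + a f^{2}$)
$K{\left(b,n \right)} = \frac{n^{2}}{b}$
$102 + K{\left(k{\left(4,-4 \right)},-4 \right)} 67 = 102 + \frac{\left(-4\right)^{2}}{-2 + 4 \left(-4\right)^{2}} \cdot 67 = 102 + \frac{1}{-2 + 4 \cdot 16} \cdot 16 \cdot 67 = 102 + \frac{1}{-2 + 64} \cdot 16 \cdot 67 = 102 + \frac{1}{62} \cdot 16 \cdot 67 = 102 + \frac{8}{31} \cdot 67 = 102 + \frac{536}{31} = \frac{3698}{31}$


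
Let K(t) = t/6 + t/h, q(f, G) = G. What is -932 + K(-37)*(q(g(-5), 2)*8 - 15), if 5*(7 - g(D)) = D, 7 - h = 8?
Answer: -5407/6 ≈ -901.17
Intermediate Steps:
h = -1 (h = 7 - 1*8 = 7 - 8 = -1)
g(D) = 7 - D/5
K(t) = -5*t/6 (K(t) = t/6 + t/(-1) = t*(⅙) + t*(-1) = t/6 - t = -5*t/6)
-932 + K(-37)*(q(g(-5), 2)*8 - 15) = -932 + (-⅚*(-37))*(2*8 - 15) = -932 + 185*(16 - 15)/6 = -932 + (185/6)*1 = -932 + 185/6 = -5407/6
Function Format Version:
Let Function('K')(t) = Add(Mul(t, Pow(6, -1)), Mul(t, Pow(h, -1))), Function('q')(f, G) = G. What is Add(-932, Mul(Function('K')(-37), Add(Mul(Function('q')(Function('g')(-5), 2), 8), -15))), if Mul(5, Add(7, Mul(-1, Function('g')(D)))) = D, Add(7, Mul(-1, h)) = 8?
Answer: Rational(-5407, 6) ≈ -901.17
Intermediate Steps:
h = -1 (h = Add(7, Mul(-1, 8)) = Add(7, -8) = -1)
Function('g')(D) = Add(7, Mul(Rational(-1, 5), D))
Function('K')(t) = Mul(Rational(-5, 6), t) (Function('K')(t) = Add(Mul(t, Pow(6, -1)), Mul(t, Pow(-1, -1))) = Add(Mul(t, Rational(1, 6)), Mul(t, -1)) = Add(Mul(Rational(1, 6), t), Mul(-1, t)) = Mul(Rational(-5, 6), t))
Add(-932, Mul(Function('K')(-37), Add(Mul(Function('q')(Function('g')(-5), 2), 8), -15))) = Add(-932, Mul(Mul(Rational(-5, 6), -37), Add(Mul(2, 8), -15))) = Add(-932, Mul(Rational(185, 6), Add(16, -15))) = Add(-932, Mul(Rational(185, 6), 1)) = Add(-932, Rational(185, 6)) = Rational(-5407, 6)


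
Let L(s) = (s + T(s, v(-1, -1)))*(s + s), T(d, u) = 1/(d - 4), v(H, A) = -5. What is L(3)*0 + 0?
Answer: 0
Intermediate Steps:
T(d, u) = 1/(-4 + d)
L(s) = 2*s*(s + 1/(-4 + s)) (L(s) = (s + 1/(-4 + s))*(s + s) = (s + 1/(-4 + s))*(2*s) = 2*s*(s + 1/(-4 + s)))
L(3)*0 + 0 = (2*3*(1 + 3*(-4 + 3))/(-4 + 3))*0 + 0 = (2*3*(1 + 3*(-1))/(-1))*0 + 0 = (2*3*(-1)*(1 - 3))*0 + 0 = (2*3*(-1)*(-2))*0 + 0 = 12*0 + 0 = 0 + 0 = 0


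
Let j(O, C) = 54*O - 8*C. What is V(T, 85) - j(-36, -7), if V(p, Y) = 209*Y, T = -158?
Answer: 19653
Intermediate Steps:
j(O, C) = -8*C + 54*O
V(T, 85) - j(-36, -7) = 209*85 - (-8*(-7) + 54*(-36)) = 17765 - (56 - 1944) = 17765 - 1*(-1888) = 17765 + 1888 = 19653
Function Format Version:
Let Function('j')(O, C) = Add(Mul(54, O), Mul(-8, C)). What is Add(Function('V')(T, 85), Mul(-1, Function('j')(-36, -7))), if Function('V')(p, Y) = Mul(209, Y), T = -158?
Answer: 19653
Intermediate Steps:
Function('j')(O, C) = Add(Mul(-8, C), Mul(54, O))
Add(Function('V')(T, 85), Mul(-1, Function('j')(-36, -7))) = Add(Mul(209, 85), Mul(-1, Add(Mul(-8, -7), Mul(54, -36)))) = Add(17765, Mul(-1, Add(56, -1944))) = Add(17765, Mul(-1, -1888)) = Add(17765, 1888) = 19653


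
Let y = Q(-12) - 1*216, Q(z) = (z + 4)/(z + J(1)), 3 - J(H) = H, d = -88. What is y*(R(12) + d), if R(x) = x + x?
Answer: 68864/5 ≈ 13773.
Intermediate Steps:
J(H) = 3 - H
Q(z) = (4 + z)/(2 + z) (Q(z) = (z + 4)/(z + (3 - 1*1)) = (4 + z)/(z + (3 - 1)) = (4 + z)/(z + 2) = (4 + z)/(2 + z))
R(x) = 2*x
y = -1076/5 (y = (4 - 12)/(2 - 12) - 1*216 = -8/(-10) - 216 = -⅒*(-8) - 216 = ⅘ - 216 = -1076/5 ≈ -215.20)
y*(R(12) + d) = -1076*(2*12 - 88)/5 = -1076*(24 - 88)/5 = -1076/5*(-64) = 68864/5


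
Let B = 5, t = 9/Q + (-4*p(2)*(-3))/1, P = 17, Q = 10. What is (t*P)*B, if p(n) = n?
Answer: 4233/2 ≈ 2116.5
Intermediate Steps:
t = 249/10 (t = 9/10 + (-4*2*(-3))/1 = 9*(⅒) - 8*(-3)*1 = 9/10 + 24*1 = 9/10 + 24 = 249/10 ≈ 24.900)
(t*P)*B = ((249/10)*17)*5 = (4233/10)*5 = 4233/2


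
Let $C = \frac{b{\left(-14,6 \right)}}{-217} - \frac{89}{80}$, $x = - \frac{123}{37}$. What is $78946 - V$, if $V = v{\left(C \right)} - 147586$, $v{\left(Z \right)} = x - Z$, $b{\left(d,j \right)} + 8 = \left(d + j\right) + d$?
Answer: $\frac{145507543739}{642320} \approx 2.2653 \cdot 10^{5}$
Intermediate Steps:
$b{\left(d,j \right)} = -8 + j + 2 d$ ($b{\left(d,j \right)} = -8 + \left(\left(d + j\right) + d\right) = -8 + \left(j + 2 d\right) = -8 + j + 2 d$)
$x = - \frac{123}{37}$ ($x = \left(-123\right) \frac{1}{37} = - \frac{123}{37} \approx -3.3243$)
$C = - \frac{16913}{17360}$ ($C = \frac{-8 + 6 + 2 \left(-14\right)}{-217} - \frac{89}{80} = \left(-8 + 6 - 28\right) \left(- \frac{1}{217}\right) - \frac{89}{80} = \left(-30\right) \left(- \frac{1}{217}\right) - \frac{89}{80} = \frac{30}{217} - \frac{89}{80} = - \frac{16913}{17360} \approx -0.97425$)
$v{\left(Z \right)} = - \frac{123}{37} - Z$
$V = - \frac{94798949019}{642320}$ ($V = \left(- \frac{123}{37} - - \frac{16913}{17360}\right) - 147586 = \left(- \frac{123}{37} + \frac{16913}{17360}\right) - 147586 = - \frac{1509499}{642320} - 147586 = - \frac{94798949019}{642320} \approx -1.4759 \cdot 10^{5}$)
$78946 - V = 78946 - - \frac{94798949019}{642320} = 78946 + \frac{94798949019}{642320} = \frac{145507543739}{642320}$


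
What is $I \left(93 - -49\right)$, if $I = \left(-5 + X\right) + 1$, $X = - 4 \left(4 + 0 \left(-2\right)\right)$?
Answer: $-2840$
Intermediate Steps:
$X = -16$ ($X = - 4 \left(4 + 0\right) = \left(-4\right) 4 = -16$)
$I = -20$ ($I = \left(-5 - 16\right) + 1 = -21 + 1 = -20$)
$I \left(93 - -49\right) = - 20 \left(93 - -49\right) = - 20 \left(93 + 49\right) = \left(-20\right) 142 = -2840$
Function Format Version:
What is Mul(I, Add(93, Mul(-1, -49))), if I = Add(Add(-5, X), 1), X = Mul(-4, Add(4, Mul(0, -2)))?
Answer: -2840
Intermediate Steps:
X = -16 (X = Mul(-4, Add(4, 0)) = Mul(-4, 4) = -16)
I = -20 (I = Add(Add(-5, -16), 1) = Add(-21, 1) = -20)
Mul(I, Add(93, Mul(-1, -49))) = Mul(-20, Add(93, Mul(-1, -49))) = Mul(-20, Add(93, 49)) = Mul(-20, 142) = -2840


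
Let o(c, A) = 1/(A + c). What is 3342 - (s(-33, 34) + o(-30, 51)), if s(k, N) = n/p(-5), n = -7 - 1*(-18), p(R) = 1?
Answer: 69950/21 ≈ 3331.0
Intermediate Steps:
n = 11 (n = -7 + 18 = 11)
s(k, N) = 11 (s(k, N) = 11/1 = 11*1 = 11)
3342 - (s(-33, 34) + o(-30, 51)) = 3342 - (11 + 1/(51 - 30)) = 3342 - (11 + 1/21) = 3342 - 1*232/21 = 3342 - 232/21 = 69950/21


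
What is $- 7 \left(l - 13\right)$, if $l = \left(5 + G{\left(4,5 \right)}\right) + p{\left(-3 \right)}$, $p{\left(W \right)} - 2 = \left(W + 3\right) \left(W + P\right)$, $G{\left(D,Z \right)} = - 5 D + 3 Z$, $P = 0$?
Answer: $77$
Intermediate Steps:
$p{\left(W \right)} = 2 + W \left(3 + W\right)$ ($p{\left(W \right)} = 2 + \left(W + 3\right) \left(W + 0\right) = 2 + \left(3 + W\right) W = 2 + W \left(3 + W\right)$)
$l = 2$ ($l = \left(5 + \left(\left(-5\right) 4 + 3 \cdot 5\right)\right) + \left(2 + \left(-3\right)^{2} + 3 \left(-3\right)\right) = \left(5 + \left(-20 + 15\right)\right) + \left(2 + 9 - 9\right) = \left(5 - 5\right) + 2 = 0 + 2 = 2$)
$- 7 \left(l - 13\right) = - 7 \left(2 - 13\right) = \left(-7\right) \left(-11\right) = 77$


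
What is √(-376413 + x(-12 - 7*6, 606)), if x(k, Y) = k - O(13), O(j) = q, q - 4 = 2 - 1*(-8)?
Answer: I*√376481 ≈ 613.58*I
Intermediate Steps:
q = 14 (q = 4 + (2 - 1*(-8)) = 4 + (2 + 8) = 4 + 10 = 14)
O(j) = 14
x(k, Y) = -14 + k (x(k, Y) = k - 1*14 = k - 14 = -14 + k)
√(-376413 + x(-12 - 7*6, 606)) = √(-376413 + (-14 + (-12 - 7*6))) = √(-376413 + (-14 + (-12 - 42))) = √(-376413 + (-14 - 54)) = √(-376413 - 68) = √(-376481) = I*√376481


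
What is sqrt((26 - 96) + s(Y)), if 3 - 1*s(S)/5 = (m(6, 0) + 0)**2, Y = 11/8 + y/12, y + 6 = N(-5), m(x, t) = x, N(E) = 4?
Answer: I*sqrt(235) ≈ 15.33*I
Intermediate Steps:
y = -2 (y = -6 + 4 = -2)
Y = 29/24 (Y = 11/8 - 2/12 = 11*(1/8) - 2*1/12 = 11/8 - 1/6 = 29/24 ≈ 1.2083)
s(S) = -165 (s(S) = 15 - 5*(6 + 0)**2 = 15 - 5*6**2 = 15 - 5*36 = 15 - 180 = -165)
sqrt((26 - 96) + s(Y)) = sqrt((26 - 96) - 165) = sqrt(-70 - 165) = sqrt(-235) = I*sqrt(235)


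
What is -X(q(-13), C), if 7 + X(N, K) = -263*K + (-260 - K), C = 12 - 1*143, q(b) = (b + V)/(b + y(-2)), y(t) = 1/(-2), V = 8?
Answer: -34317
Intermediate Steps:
y(t) = -1/2
q(b) = (8 + b)/(-1/2 + b) (q(b) = (b + 8)/(b - 1/2) = (8 + b)/(-1/2 + b))
C = -131 (C = 12 - 143 = -131)
X(N, K) = -267 - 264*K (X(N, K) = -7 + (-263*K + (-260 - K)) = -7 + (-260 - 264*K) = -267 - 264*K)
-X(q(-13), C) = -(-267 - 264*(-131)) = -(-267 + 34584) = -1*34317 = -34317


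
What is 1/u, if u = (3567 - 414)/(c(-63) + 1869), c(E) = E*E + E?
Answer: 1925/1051 ≈ 1.8316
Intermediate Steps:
c(E) = E + E² (c(E) = E² + E = E + E²)
u = 1051/1925 (u = (3567 - 414)/(-63*(1 - 63) + 1869) = 3153/(-63*(-62) + 1869) = 3153/(3906 + 1869) = 3153/5775 = 3153*(1/5775) = 1051/1925 ≈ 0.54597)
1/u = 1/(1051/1925) = 1925/1051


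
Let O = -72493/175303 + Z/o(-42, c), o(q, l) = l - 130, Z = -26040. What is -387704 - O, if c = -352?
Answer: -16381992483439/42248023 ≈ -3.8776e+5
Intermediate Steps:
o(q, l) = -130 + l
O = 2264974247/42248023 (O = -72493/175303 - 26040/(-130 - 352) = -72493*1/175303 - 26040/(-482) = -72493/175303 - 26040*(-1/482) = -72493/175303 + 13020/241 = 2264974247/42248023 ≈ 53.611)
-387704 - O = -387704 - 1*2264974247/42248023 = -387704 - 2264974247/42248023 = -16381992483439/42248023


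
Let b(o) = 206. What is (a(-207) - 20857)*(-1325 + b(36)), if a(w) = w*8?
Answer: 25192047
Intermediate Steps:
a(w) = 8*w
(a(-207) - 20857)*(-1325 + b(36)) = (8*(-207) - 20857)*(-1325 + 206) = (-1656 - 20857)*(-1119) = -22513*(-1119) = 25192047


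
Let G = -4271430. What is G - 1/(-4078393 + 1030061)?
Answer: -13020736754759/3048332 ≈ -4.2714e+6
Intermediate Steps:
G - 1/(-4078393 + 1030061) = -4271430 - 1/(-4078393 + 1030061) = -4271430 - 1/(-3048332) = -4271430 - 1*(-1/3048332) = -4271430 + 1/3048332 = -13020736754759/3048332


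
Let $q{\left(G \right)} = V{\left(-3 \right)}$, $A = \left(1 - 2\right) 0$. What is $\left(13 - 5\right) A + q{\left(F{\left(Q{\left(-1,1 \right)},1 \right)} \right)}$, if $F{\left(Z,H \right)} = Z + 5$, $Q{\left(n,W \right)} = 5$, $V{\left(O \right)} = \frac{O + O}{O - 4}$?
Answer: $\frac{6}{7} \approx 0.85714$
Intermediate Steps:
$V{\left(O \right)} = \frac{2 O}{-4 + O}$
$A = 0$ ($A = \left(-1\right) 0 = 0$)
$F{\left(Z,H \right)} = 5 + Z$
$q{\left(G \right)} = \frac{6}{7}$ ($q{\left(G \right)} = 2 \left(-3\right) \frac{1}{-4 - 3} = 2 \left(-3\right) \frac{1}{-7} = 2 \left(-3\right) \left(- \frac{1}{7}\right) = \frac{6}{7}$)
$\left(13 - 5\right) A + q{\left(F{\left(Q{\left(-1,1 \right)},1 \right)} \right)} = \left(13 - 5\right) 0 + \frac{6}{7} = 8 \cdot 0 + \frac{6}{7} = 0 + \frac{6}{7} = \frac{6}{7}$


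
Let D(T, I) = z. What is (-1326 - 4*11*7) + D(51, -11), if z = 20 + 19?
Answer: -1595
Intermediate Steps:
z = 39
D(T, I) = 39
(-1326 - 4*11*7) + D(51, -11) = (-1326 - 4*11*7) + 39 = (-1326 - 44*7) + 39 = (-1326 - 308) + 39 = -1634 + 39 = -1595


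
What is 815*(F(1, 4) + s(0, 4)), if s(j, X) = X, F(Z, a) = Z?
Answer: 4075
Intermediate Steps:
815*(F(1, 4) + s(0, 4)) = 815*(1 + 4) = 815*5 = 4075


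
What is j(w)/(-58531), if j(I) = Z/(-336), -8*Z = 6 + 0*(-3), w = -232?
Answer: -1/26221888 ≈ -3.8136e-8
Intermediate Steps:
Z = -3/4 (Z = -(6 + 0*(-3))/8 = -(6 + 0)/8 = -1/8*6 = -3/4 ≈ -0.75000)
j(I) = 1/448 (j(I) = -3/4/(-336) = -3/4*(-1/336) = 1/448)
j(w)/(-58531) = (1/448)/(-58531) = (1/448)*(-1/58531) = -1/26221888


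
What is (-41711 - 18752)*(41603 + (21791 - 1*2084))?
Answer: -3706986530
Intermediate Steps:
(-41711 - 18752)*(41603 + (21791 - 1*2084)) = -60463*(41603 + (21791 - 2084)) = -60463*(41603 + 19707) = -60463*61310 = -3706986530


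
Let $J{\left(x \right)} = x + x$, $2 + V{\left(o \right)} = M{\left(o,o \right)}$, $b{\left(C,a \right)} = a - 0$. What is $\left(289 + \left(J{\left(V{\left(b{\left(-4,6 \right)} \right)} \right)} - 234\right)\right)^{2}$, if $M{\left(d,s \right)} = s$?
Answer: $3969$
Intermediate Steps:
$b{\left(C,a \right)} = a$ ($b{\left(C,a \right)} = a + 0 = a$)
$V{\left(o \right)} = -2 + o$
$J{\left(x \right)} = 2 x$
$\left(289 + \left(J{\left(V{\left(b{\left(-4,6 \right)} \right)} \right)} - 234\right)\right)^{2} = \left(289 - \left(234 - 2 \left(-2 + 6\right)\right)\right)^{2} = \left(289 + \left(2 \cdot 4 - 234\right)\right)^{2} = \left(289 + \left(8 - 234\right)\right)^{2} = \left(289 - 226\right)^{2} = 63^{2} = 3969$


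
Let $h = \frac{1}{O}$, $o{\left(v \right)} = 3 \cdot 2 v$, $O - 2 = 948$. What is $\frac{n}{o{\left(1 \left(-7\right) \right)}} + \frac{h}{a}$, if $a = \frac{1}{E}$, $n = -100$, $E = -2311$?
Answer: $- \frac{1031}{19950} \approx -0.051679$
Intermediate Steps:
$O = 950$ ($O = 2 + 948 = 950$)
$o{\left(v \right)} = 6 v$
$h = \frac{1}{950} \approx 0.0010526$
$a = - \frac{1}{2311}$ ($a = \frac{1}{-2311} = - \frac{1}{2311} \approx -0.00043271$)
$\frac{n}{o{\left(1 \left(-7\right) \right)}} + \frac{h}{a} = - \frac{100}{6 \cdot 1 \left(-7\right)} + \frac{1}{950 \left(- \frac{1}{2311}\right)} = - \frac{100}{6 \left(-7\right)} + \frac{1}{950} \left(-2311\right) = - \frac{100}{-42} - \frac{2311}{950} = \left(-100\right) \left(- \frac{1}{42}\right) - \frac{2311}{950} = \frac{50}{21} - \frac{2311}{950} = - \frac{1031}{19950}$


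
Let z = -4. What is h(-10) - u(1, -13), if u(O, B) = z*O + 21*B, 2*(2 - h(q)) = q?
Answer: 284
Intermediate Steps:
h(q) = 2 - q/2
u(O, B) = -4*O + 21*B
h(-10) - u(1, -13) = (2 - 1/2*(-10)) - (-4*1 + 21*(-13)) = (2 + 5) - (-4 - 273) = 7 - 1*(-277) = 7 + 277 = 284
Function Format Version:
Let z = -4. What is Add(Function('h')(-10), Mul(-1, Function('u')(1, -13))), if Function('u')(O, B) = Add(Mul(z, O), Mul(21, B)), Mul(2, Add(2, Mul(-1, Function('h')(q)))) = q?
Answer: 284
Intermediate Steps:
Function('h')(q) = Add(2, Mul(Rational(-1, 2), q))
Function('u')(O, B) = Add(Mul(-4, O), Mul(21, B))
Add(Function('h')(-10), Mul(-1, Function('u')(1, -13))) = Add(Add(2, Mul(Rational(-1, 2), -10)), Mul(-1, Add(Mul(-4, 1), Mul(21, -13)))) = Add(Add(2, 5), Mul(-1, Add(-4, -273))) = Add(7, Mul(-1, -277)) = Add(7, 277) = 284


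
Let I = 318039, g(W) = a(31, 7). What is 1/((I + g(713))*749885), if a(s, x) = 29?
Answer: 1/238514422180 ≈ 4.1926e-12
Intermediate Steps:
g(W) = 29
1/((I + g(713))*749885) = 1/((318039 + 29)*749885) = (1/749885)/318068 = (1/318068)*(1/749885) = 1/238514422180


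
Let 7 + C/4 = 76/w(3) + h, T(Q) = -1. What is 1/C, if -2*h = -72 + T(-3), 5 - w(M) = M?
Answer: 1/270 ≈ 0.0037037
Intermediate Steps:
w(M) = 5 - M
h = 73/2 (h = -(-72 - 1)/2 = -1/2*(-73) = 73/2 ≈ 36.500)
C = 270 (C = -28 + 4*(76/(5 - 1*3) + 73/2) = -28 + 4*(76/(5 - 3) + 73/2) = -28 + 4*(76/2 + 73/2) = -28 + 4*((1/2)*76 + 73/2) = -28 + 4*(38 + 73/2) = -28 + 4*(149/2) = -28 + 298 = 270)
1/C = 1/270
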